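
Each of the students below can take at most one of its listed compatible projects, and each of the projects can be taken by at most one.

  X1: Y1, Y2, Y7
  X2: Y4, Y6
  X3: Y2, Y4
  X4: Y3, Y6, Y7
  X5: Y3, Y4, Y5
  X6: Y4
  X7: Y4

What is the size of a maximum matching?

Unit-capacity flow: source→left, listed edges, right→sink; max matching = max flow.
Augmenting path X1→Y1 (+1); matched 1.
Augmenting path X2→Y4 (+1); matched 2.
Augmenting path X3→Y2 (+1); matched 3.
Augmenting path X4→Y3 (+1); matched 4.
Augmenting path X5→Y5 (+1); matched 5.
Augmenting path X6→Y4→X2→Y6 (+1); matched 6.
No augmenting path remains; maximum matching = 6.
König certificate: {X1, X2, X3, X4, X5, Y4} is a vertex cover of size 6 (every listed pair touches it), so no matching can be larger.

6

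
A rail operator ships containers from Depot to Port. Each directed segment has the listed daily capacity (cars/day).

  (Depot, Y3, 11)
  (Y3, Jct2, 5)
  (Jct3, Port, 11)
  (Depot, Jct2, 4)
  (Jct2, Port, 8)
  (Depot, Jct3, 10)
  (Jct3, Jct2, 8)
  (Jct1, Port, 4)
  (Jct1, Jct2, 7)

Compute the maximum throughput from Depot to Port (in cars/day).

18

Augment Depot→Jct3→Port: bottleneck 10, flow now 10.
Augment Depot→Jct2→Port: bottleneck 4, flow now 14.
Augment Depot→Y3→Jct2→Port: bottleneck 4, flow now 18.
No augmenting path remains; maximum flow = 18.
In the residual graph, reachable from Depot: {Depot, Y3, Jct2}.
Min-cut edges: Depot→Jct3 (10), Jct2→Port (8); capacity 10 + 8 = 18.
This cut is saturated, so no flow can exceed 18.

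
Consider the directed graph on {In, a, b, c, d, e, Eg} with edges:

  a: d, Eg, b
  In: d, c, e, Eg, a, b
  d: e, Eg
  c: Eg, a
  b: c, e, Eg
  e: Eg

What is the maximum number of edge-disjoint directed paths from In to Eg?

Assign every edge capacity 1; by Menger, the answer equals the max flow.
Path In→Eg (+1); total 1.
Path In→a→Eg (+1); total 2.
Path In→b→Eg (+1); total 3.
Path In→c→Eg (+1); total 4.
Path In→d→Eg (+1); total 5.
Path In→e→Eg (+1); total 6.
No residual In→Eg path; max flow = 6.
Certifying cut of size 6: {In→Eg, In→a, In→b, In→c, In→d, In→e}.

6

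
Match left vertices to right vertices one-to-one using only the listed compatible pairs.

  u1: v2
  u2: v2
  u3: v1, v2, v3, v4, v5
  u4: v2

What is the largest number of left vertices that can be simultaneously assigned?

Unit-capacity flow: source→left, listed edges, right→sink; max matching = max flow.
Augmenting path u1→v2 (+1); matched 1.
Augmenting path u3→v1 (+1); matched 2.
No augmenting path remains; maximum matching = 2.
König certificate: {u3, v2} is a vertex cover of size 2 (every listed pair touches it), so no matching can be larger.

2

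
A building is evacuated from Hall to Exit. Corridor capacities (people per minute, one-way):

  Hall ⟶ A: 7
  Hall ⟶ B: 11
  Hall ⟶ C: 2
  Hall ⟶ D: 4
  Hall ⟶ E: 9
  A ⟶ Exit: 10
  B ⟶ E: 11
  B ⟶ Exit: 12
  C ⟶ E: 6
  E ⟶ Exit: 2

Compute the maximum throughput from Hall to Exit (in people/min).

20

Augment Hall→A→Exit: bottleneck 7, flow now 7.
Augment Hall→B→Exit: bottleneck 11, flow now 18.
Augment Hall→E→Exit: bottleneck 2, flow now 20.
No augmenting path remains; maximum flow = 20.
In the residual graph, reachable from Hall: {Hall, C, D, E}.
Min-cut edges: Hall→A (7), Hall→B (11), E→Exit (2); capacity 7 + 11 + 2 = 20.
This cut is saturated, so no flow can exceed 20.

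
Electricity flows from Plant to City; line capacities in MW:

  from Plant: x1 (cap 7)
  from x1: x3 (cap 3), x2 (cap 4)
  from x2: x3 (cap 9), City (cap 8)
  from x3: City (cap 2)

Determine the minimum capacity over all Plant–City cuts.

Augment Plant→x1→x2→City: bottleneck 4, flow now 4.
Augment Plant→x1→x3→City: bottleneck 2, flow now 6.
No augmenting path remains; maximum flow = 6.
By max-flow min-cut, the minimum cut capacity equals the max flow.
In the residual graph, reachable from Plant: {Plant, x1, x3}.
Min-cut edges: x1→x2 (4), x3→City (2); capacity 4 + 2 = 6.

6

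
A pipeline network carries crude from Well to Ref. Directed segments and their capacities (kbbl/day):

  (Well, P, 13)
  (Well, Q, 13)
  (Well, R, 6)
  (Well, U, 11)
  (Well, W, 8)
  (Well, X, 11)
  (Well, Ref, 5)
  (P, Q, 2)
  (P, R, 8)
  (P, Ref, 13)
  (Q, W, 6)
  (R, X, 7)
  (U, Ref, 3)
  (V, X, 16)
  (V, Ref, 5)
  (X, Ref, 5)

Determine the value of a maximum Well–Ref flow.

Augment Well→Ref: bottleneck 5, flow now 5.
Augment Well→P→Ref: bottleneck 13, flow now 18.
Augment Well→U→Ref: bottleneck 3, flow now 21.
Augment Well→X→Ref: bottleneck 5, flow now 26.
No augmenting path remains; maximum flow = 26.
In the residual graph, reachable from Well: {Well, Q, R, U, W, X}.
Min-cut edges: Well→P (13), Well→Ref (5), U→Ref (3), X→Ref (5); capacity 13 + 5 + 3 + 5 = 26.
This cut is saturated, so no flow can exceed 26.

26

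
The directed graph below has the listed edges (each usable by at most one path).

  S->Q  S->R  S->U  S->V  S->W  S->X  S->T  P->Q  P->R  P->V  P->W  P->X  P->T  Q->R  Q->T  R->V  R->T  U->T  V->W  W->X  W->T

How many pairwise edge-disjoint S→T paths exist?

Assign every edge capacity 1; by Menger, the answer equals the max flow.
Path S→T (+1); total 1.
Path S→Q→T (+1); total 2.
Path S→R→T (+1); total 3.
Path S→U→T (+1); total 4.
Path S→W→T (+1); total 5.
No residual S→T path; max flow = 5.
Certifying cut of size 5: {S→Q, S→R, S→T, S→U, W→T}.

5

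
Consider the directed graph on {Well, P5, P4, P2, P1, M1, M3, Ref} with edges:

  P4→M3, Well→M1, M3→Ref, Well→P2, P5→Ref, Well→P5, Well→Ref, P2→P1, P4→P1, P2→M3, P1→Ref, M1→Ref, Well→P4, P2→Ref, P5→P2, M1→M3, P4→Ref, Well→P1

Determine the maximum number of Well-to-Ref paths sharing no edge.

6

Assign every edge capacity 1; by Menger, the answer equals the max flow.
Path Well→Ref (+1); total 1.
Path Well→P5→Ref (+1); total 2.
Path Well→P4→Ref (+1); total 3.
Path Well→P2→Ref (+1); total 4.
Path Well→P1→Ref (+1); total 5.
Path Well→M1→Ref (+1); total 6.
No residual Well→Ref path; max flow = 6.
Certifying cut of size 6: {Well→M1, Well→P1, Well→P2, Well→P4, Well→P5, Well→Ref}.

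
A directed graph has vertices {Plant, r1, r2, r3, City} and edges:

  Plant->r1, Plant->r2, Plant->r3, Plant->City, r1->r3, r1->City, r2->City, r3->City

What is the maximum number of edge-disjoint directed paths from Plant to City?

4

Assign every edge capacity 1; by Menger, the answer equals the max flow.
Path Plant→City (+1); total 1.
Path Plant→r1→City (+1); total 2.
Path Plant→r2→City (+1); total 3.
Path Plant→r3→City (+1); total 4.
No residual Plant→City path; max flow = 4.
Certifying cut of size 4: {Plant→City, Plant→r1, Plant→r2, Plant→r3}.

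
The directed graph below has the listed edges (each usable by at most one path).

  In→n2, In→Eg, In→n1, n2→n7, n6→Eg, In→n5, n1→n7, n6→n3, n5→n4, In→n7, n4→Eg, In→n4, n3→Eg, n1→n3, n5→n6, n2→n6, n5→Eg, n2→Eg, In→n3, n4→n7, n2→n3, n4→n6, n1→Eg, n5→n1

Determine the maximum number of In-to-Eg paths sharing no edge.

6

Assign every edge capacity 1; by Menger, the answer equals the max flow.
Path In→Eg (+1); total 1.
Path In→n1→Eg (+1); total 2.
Path In→n2→Eg (+1); total 3.
Path In→n3→Eg (+1); total 4.
Path In→n4→Eg (+1); total 5.
Path In→n5→Eg (+1); total 6.
No residual In→Eg path; max flow = 6.
Certifying cut of size 6: {In→Eg, In→n1, In→n2, In→n3, In→n4, In→n5}.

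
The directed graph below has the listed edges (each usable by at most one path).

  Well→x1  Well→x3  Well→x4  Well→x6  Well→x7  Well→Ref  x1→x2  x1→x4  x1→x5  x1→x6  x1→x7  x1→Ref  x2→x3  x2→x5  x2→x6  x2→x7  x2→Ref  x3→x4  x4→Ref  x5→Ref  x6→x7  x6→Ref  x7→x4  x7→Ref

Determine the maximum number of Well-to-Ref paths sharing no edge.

5

Assign every edge capacity 1; by Menger, the answer equals the max flow.
Path Well→Ref (+1); total 1.
Path Well→x1→Ref (+1); total 2.
Path Well→x4→Ref (+1); total 3.
Path Well→x6→Ref (+1); total 4.
Path Well→x7→Ref (+1); total 5.
No residual Well→Ref path; max flow = 5.
Certifying cut of size 5: {Well→Ref, Well→x1, Well→x6, Well→x7, x4→Ref}.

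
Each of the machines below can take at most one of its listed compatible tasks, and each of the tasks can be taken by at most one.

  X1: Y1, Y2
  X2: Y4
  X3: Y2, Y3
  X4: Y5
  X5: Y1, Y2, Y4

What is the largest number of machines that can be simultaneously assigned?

5

Unit-capacity flow: source→left, listed edges, right→sink; max matching = max flow.
Augmenting path X1→Y1 (+1); matched 1.
Augmenting path X2→Y4 (+1); matched 2.
Augmenting path X3→Y2 (+1); matched 3.
Augmenting path X4→Y5 (+1); matched 4.
Augmenting path X5→Y2→X3→Y3 (+1); matched 5.
No augmenting path remains; maximum matching = 5.
König certificate: {X1, X2, X3, X4, X5} is a vertex cover of size 5 (every listed pair touches it), so no matching can be larger.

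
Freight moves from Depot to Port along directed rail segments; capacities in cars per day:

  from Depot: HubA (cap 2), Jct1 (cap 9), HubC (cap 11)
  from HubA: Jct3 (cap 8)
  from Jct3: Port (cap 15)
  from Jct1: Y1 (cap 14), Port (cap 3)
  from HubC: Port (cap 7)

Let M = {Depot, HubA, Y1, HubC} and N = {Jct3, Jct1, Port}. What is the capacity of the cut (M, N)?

24

Edges leaving {Depot, HubA, Y1, HubC}: Depot→Jct1 (9), HubA→Jct3 (8), HubC→Port (7).
Cut capacity = 9 + 8 + 7 = 24.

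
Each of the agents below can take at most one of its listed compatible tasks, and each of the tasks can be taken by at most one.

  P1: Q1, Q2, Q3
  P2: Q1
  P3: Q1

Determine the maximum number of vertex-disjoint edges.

2

Unit-capacity flow: source→left, listed edges, right→sink; max matching = max flow.
Augmenting path P1→Q1 (+1); matched 1.
Augmenting path P2→Q1→P1→Q2 (+1); matched 2.
No augmenting path remains; maximum matching = 2.
König certificate: {P1, Q1} is a vertex cover of size 2 (every listed pair touches it), so no matching can be larger.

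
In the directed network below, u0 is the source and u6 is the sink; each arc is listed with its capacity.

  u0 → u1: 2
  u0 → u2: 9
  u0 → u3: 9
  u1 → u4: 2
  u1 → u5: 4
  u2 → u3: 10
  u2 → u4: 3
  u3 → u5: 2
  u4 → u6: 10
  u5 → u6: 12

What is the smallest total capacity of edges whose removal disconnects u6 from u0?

Augment u0→u1→u4→u6: bottleneck 2, flow now 2.
Augment u0→u2→u4→u6: bottleneck 3, flow now 5.
Augment u0→u3→u5→u6: bottleneck 2, flow now 7.
No augmenting path remains; maximum flow = 7.
By max-flow min-cut, the minimum cut capacity equals the max flow.
In the residual graph, reachable from u0: {u0, u2, u3}.
Min-cut edges: u0→u1 (2), u2→u4 (3), u3→u5 (2); capacity 2 + 3 + 2 = 7.

7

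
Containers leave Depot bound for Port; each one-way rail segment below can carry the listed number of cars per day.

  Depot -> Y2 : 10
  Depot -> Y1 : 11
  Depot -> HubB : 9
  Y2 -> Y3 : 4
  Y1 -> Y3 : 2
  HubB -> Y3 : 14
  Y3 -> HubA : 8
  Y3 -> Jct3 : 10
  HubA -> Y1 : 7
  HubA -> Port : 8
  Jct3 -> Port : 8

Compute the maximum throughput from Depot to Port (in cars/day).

Augment Depot→Y2→Y3→HubA→Port: bottleneck 4, flow now 4.
Augment Depot→Y1→Y3→HubA→Port: bottleneck 2, flow now 6.
Augment Depot→HubB→Y3→HubA→Port: bottleneck 2, flow now 8.
Augment Depot→HubB→Y3→Jct3→Port: bottleneck 7, flow now 15.
No augmenting path remains; maximum flow = 15.
In the residual graph, reachable from Depot: {Depot, Y2, Y1}.
Min-cut edges: Depot→HubB (9), Y2→Y3 (4), Y1→Y3 (2); capacity 9 + 4 + 2 = 15.
This cut is saturated, so no flow can exceed 15.

15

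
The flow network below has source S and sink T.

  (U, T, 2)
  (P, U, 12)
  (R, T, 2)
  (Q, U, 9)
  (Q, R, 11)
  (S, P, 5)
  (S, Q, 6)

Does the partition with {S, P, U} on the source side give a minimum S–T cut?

No — its capacity is 8, but the minimum cut has capacity 4.

Given cut capacity: 6 + 2 = 8.
Augment S→P→U→T: bottleneck 2, flow now 2.
Augment S→Q→R→T: bottleneck 2, flow now 4.
No augmenting path remains; maximum flow = 4.
In the residual graph, reachable from S: {S, P, Q, R, U}.
Min-cut edges: R→T (2), U→T (2); capacity 2 + 2 = 4.
Cut capacity 8 exceeds the max flow 4, so it is not minimum.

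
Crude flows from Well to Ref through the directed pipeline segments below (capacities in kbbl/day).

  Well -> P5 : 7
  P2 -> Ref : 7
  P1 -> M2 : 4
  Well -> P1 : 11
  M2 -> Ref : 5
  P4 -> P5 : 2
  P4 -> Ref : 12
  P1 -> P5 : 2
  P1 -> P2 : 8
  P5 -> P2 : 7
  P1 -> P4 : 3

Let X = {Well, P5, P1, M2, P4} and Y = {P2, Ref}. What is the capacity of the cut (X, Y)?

Edges leaving {Well, P5, P1, M2, P4}: P5→P2 (7), P1→P2 (8), M2→Ref (5), P4→Ref (12).
Cut capacity = 7 + 8 + 5 + 12 = 32.

32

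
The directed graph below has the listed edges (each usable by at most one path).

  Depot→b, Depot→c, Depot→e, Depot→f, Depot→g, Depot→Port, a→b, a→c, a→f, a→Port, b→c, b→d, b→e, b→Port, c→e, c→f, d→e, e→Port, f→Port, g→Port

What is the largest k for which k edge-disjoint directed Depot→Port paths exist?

Assign every edge capacity 1; by Menger, the answer equals the max flow.
Path Depot→Port (+1); total 1.
Path Depot→b→Port (+1); total 2.
Path Depot→e→Port (+1); total 3.
Path Depot→f→Port (+1); total 4.
Path Depot→g→Port (+1); total 5.
No residual Depot→Port path; max flow = 5.
Certifying cut of size 5: {Depot→Port, Depot→b, Depot→g, e→Port, f→Port}.

5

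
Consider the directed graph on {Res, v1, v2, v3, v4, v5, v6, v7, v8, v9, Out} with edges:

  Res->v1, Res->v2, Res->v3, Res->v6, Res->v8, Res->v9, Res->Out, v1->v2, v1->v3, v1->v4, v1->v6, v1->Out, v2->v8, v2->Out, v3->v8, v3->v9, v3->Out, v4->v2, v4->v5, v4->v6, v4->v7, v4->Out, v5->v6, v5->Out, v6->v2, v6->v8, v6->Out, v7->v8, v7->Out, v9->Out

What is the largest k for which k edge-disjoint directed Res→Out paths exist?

Assign every edge capacity 1; by Menger, the answer equals the max flow.
Path Res→Out (+1); total 1.
Path Res→v1→Out (+1); total 2.
Path Res→v2→Out (+1); total 3.
Path Res→v3→Out (+1); total 4.
Path Res→v6→Out (+1); total 5.
Path Res→v9→Out (+1); total 6.
No residual Res→Out path; max flow = 6.
Certifying cut of size 6: {Res→Out, Res→v1, Res→v2, Res→v3, Res→v6, Res→v9}.

6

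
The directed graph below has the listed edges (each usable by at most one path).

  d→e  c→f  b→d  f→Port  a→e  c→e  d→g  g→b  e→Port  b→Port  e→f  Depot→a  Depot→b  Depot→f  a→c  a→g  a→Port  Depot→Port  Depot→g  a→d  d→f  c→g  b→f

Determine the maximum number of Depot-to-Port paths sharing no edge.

Assign every edge capacity 1; by Menger, the answer equals the max flow.
Path Depot→Port (+1); total 1.
Path Depot→a→Port (+1); total 2.
Path Depot→b→Port (+1); total 3.
Path Depot→f→Port (+1); total 4.
Path Depot→g→b→d→e→Port (+1); total 5.
No residual Depot→Port path; max flow = 5.
Certifying cut of size 5: {Depot→Port, Depot→a, Depot→b, Depot→f, Depot→g}.

5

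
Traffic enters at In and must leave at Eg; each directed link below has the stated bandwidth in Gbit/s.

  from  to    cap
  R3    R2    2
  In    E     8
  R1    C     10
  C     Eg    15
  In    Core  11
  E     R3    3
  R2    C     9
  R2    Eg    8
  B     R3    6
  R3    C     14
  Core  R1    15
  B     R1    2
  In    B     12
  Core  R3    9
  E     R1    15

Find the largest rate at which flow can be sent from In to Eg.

Augment In→E→R1→C→Eg: bottleneck 8, flow now 8.
Augment In→Core→R1→C→Eg: bottleneck 2, flow now 10.
Augment In→Core→R3→C→Eg: bottleneck 5, flow now 15.
Augment In→Core→R3→R2→Eg: bottleneck 2, flow now 17.
No augmenting path remains; maximum flow = 17.
In the residual graph, reachable from In: {In, E, Core, B, R1, R3, C}.
Min-cut edges: R3→R2 (2), C→Eg (15); capacity 2 + 15 = 17.
This cut is saturated, so no flow can exceed 17.

17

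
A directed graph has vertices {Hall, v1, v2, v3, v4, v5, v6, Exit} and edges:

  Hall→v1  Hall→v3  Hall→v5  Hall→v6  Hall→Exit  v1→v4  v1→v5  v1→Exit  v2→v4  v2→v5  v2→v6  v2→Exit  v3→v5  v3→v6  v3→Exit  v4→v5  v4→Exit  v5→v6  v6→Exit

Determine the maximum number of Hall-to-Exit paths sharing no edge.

4

Assign every edge capacity 1; by Menger, the answer equals the max flow.
Path Hall→Exit (+1); total 1.
Path Hall→v1→Exit (+1); total 2.
Path Hall→v3→Exit (+1); total 3.
Path Hall→v6→Exit (+1); total 4.
No residual Hall→Exit path; max flow = 4.
Certifying cut of size 4: {Hall→Exit, Hall→v1, Hall→v3, v6→Exit}.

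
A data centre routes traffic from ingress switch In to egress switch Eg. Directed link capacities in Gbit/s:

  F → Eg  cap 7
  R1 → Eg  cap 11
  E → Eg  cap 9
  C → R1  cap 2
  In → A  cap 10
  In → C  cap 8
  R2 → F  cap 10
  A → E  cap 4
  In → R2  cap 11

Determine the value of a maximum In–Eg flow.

13

Augment In→R2→F→Eg: bottleneck 7, flow now 7.
Augment In→A→E→Eg: bottleneck 4, flow now 11.
Augment In→C→R1→Eg: bottleneck 2, flow now 13.
No augmenting path remains; maximum flow = 13.
In the residual graph, reachable from In: {In, R2, A, C, F}.
Min-cut edges: A→E (4), C→R1 (2), F→Eg (7); capacity 4 + 2 + 7 = 13.
This cut is saturated, so no flow can exceed 13.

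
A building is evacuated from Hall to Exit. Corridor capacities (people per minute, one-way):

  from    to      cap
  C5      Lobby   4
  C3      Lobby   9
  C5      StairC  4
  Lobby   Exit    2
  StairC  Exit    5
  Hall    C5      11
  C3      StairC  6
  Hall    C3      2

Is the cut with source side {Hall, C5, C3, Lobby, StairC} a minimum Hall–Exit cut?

Given cut capacity: 2 + 5 = 7.
Augment Hall→C5→Lobby→Exit: bottleneck 2, flow now 2.
Augment Hall→C5→StairC→Exit: bottleneck 4, flow now 6.
Augment Hall→C3→StairC→Exit: bottleneck 1, flow now 7.
No augmenting path remains; maximum flow = 7.
Cut capacity 7 equals the max flow, so it is a minimum cut.

Yes — it is a minimum cut (capacity 7).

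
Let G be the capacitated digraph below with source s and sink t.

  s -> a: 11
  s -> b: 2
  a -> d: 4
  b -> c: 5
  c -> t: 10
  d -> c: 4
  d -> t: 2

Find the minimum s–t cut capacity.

Augment s→a→d→t: bottleneck 2, flow now 2.
Augment s→b→c→t: bottleneck 2, flow now 4.
Augment s→a→d→c→t: bottleneck 2, flow now 6.
No augmenting path remains; maximum flow = 6.
By max-flow min-cut, the minimum cut capacity equals the max flow.
In the residual graph, reachable from s: {s, a}.
Min-cut edges: s→b (2), a→d (4); capacity 2 + 4 = 6.

6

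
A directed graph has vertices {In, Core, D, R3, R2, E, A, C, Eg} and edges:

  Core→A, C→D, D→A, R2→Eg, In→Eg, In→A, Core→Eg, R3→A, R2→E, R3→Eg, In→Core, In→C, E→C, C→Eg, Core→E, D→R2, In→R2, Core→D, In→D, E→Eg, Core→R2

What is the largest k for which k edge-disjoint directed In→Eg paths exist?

5

Assign every edge capacity 1; by Menger, the answer equals the max flow.
Path In→Eg (+1); total 1.
Path In→Core→Eg (+1); total 2.
Path In→R2→Eg (+1); total 3.
Path In→C→Eg (+1); total 4.
Path In→D→R2→E→Eg (+1); total 5.
No residual In→Eg path; max flow = 5.
Certifying cut of size 5: {In→C, In→Core, In→D, In→Eg, In→R2}.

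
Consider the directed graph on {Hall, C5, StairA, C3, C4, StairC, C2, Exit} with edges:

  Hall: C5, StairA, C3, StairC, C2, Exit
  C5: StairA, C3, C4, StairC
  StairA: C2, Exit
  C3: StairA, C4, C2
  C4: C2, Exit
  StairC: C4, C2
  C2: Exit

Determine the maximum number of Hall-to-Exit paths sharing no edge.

Assign every edge capacity 1; by Menger, the answer equals the max flow.
Path Hall→Exit (+1); total 1.
Path Hall→StairA→Exit (+1); total 2.
Path Hall→C2→Exit (+1); total 3.
Path Hall→C5→C4→Exit (+1); total 4.
No residual Hall→Exit path; max flow = 4.
Certifying cut of size 4: {C2→Exit, C4→Exit, Hall→Exit, StairA→Exit}.

4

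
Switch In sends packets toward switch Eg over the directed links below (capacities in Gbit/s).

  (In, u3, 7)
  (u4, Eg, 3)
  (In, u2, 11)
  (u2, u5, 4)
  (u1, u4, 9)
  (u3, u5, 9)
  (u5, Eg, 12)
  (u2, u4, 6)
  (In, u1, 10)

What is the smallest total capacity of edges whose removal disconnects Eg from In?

Augment In→u1→u4→Eg: bottleneck 3, flow now 3.
Augment In→u2→u5→Eg: bottleneck 4, flow now 7.
Augment In→u3→u5→Eg: bottleneck 7, flow now 14.
No augmenting path remains; maximum flow = 14.
By max-flow min-cut, the minimum cut capacity equals the max flow.
In the residual graph, reachable from In: {In, u1, u2, u4}.
Min-cut edges: In→u3 (7), u2→u5 (4), u4→Eg (3); capacity 7 + 4 + 3 = 14.

14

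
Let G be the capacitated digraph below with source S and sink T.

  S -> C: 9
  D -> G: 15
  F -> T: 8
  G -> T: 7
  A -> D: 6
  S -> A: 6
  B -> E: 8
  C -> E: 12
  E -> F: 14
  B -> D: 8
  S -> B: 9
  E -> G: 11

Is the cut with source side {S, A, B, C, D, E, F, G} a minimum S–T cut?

Given cut capacity: 8 + 7 = 15.
Augment S→A→D→G→T: bottleneck 6, flow now 6.
Augment S→B→D→G→T: bottleneck 1, flow now 7.
Augment S→B→E→F→T: bottleneck 8, flow now 15.
No augmenting path remains; maximum flow = 15.
Cut capacity 15 equals the max flow, so it is a minimum cut.

Yes — it is a minimum cut (capacity 15).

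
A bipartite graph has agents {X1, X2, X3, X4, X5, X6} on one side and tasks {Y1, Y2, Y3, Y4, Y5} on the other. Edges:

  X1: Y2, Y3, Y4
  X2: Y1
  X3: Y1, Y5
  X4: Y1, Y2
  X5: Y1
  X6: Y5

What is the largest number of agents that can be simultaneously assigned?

4

Unit-capacity flow: source→left, listed edges, right→sink; max matching = max flow.
Augmenting path X1→Y2 (+1); matched 1.
Augmenting path X2→Y1 (+1); matched 2.
Augmenting path X3→Y5 (+1); matched 3.
Augmenting path X4→Y2→X1→Y3 (+1); matched 4.
No augmenting path remains; maximum matching = 4.
König certificate: {X1, X4, Y1, Y5} is a vertex cover of size 4 (every listed pair touches it), so no matching can be larger.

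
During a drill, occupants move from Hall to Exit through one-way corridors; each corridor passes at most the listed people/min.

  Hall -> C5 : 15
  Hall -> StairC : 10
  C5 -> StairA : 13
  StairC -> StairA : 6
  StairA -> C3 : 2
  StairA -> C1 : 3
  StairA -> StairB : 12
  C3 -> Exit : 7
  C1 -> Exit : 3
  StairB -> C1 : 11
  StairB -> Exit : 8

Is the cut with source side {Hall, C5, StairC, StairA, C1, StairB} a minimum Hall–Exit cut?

Yes — it is a minimum cut (capacity 13).

Given cut capacity: 2 + 3 + 8 = 13.
Augment Hall→C5→StairA→C3→Exit: bottleneck 2, flow now 2.
Augment Hall→C5→StairA→C1→Exit: bottleneck 3, flow now 5.
Augment Hall→C5→StairA→StairB→Exit: bottleneck 8, flow now 13.
No augmenting path remains; maximum flow = 13.
Cut capacity 13 equals the max flow, so it is a minimum cut.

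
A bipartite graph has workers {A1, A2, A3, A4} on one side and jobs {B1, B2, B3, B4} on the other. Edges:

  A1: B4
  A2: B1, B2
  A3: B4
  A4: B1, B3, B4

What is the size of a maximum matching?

3

Unit-capacity flow: source→left, listed edges, right→sink; max matching = max flow.
Augmenting path A1→B4 (+1); matched 1.
Augmenting path A2→B1 (+1); matched 2.
Augmenting path A4→B3 (+1); matched 3.
No augmenting path remains; maximum matching = 3.
König certificate: {A2, A4, B4} is a vertex cover of size 3 (every listed pair touches it), so no matching can be larger.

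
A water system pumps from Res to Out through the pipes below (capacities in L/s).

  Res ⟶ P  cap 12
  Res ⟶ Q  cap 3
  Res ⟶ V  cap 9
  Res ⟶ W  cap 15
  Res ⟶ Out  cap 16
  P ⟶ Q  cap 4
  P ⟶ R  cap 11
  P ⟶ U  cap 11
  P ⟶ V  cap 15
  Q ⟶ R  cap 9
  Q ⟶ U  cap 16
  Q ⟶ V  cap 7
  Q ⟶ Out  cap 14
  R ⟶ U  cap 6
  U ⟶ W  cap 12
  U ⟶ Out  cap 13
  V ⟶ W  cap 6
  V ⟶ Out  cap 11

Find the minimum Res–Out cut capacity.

40

Augment Res→Out: bottleneck 16, flow now 16.
Augment Res→Q→Out: bottleneck 3, flow now 19.
Augment Res→V→Out: bottleneck 9, flow now 28.
Augment Res→P→Q→Out: bottleneck 4, flow now 32.
Augment Res→P→U→Out: bottleneck 8, flow now 40.
No augmenting path remains; maximum flow = 40.
By max-flow min-cut, the minimum cut capacity equals the max flow.
In the residual graph, reachable from Res: {Res, W}.
Min-cut edges: Res→P (12), Res→Q (3), Res→V (9), Res→Out (16); capacity 12 + 3 + 9 + 16 = 40.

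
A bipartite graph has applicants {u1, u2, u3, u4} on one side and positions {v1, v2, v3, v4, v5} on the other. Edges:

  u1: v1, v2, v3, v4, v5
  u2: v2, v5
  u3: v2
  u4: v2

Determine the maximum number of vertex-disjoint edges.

3

Unit-capacity flow: source→left, listed edges, right→sink; max matching = max flow.
Augmenting path u1→v1 (+1); matched 1.
Augmenting path u2→v2 (+1); matched 2.
Augmenting path u3→v2→u2→v5 (+1); matched 3.
No augmenting path remains; maximum matching = 3.
König certificate: {u1, u2, v2} is a vertex cover of size 3 (every listed pair touches it), so no matching can be larger.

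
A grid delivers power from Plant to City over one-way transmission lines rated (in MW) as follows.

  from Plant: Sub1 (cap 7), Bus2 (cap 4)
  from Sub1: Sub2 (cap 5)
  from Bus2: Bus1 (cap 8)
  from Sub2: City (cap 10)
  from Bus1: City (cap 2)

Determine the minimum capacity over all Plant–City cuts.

Augment Plant→Sub1→Sub2→City: bottleneck 5, flow now 5.
Augment Plant→Bus2→Bus1→City: bottleneck 2, flow now 7.
No augmenting path remains; maximum flow = 7.
By max-flow min-cut, the minimum cut capacity equals the max flow.
In the residual graph, reachable from Plant: {Plant, Sub1, Bus2, Bus1}.
Min-cut edges: Sub1→Sub2 (5), Bus1→City (2); capacity 5 + 2 = 7.

7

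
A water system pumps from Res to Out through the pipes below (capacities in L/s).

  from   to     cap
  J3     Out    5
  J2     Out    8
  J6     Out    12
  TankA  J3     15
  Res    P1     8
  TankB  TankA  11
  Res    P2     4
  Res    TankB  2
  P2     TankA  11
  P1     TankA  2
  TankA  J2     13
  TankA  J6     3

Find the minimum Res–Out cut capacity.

Augment Res→TankB→TankA→J3→Out: bottleneck 2, flow now 2.
Augment Res→P2→TankA→J3→Out: bottleneck 3, flow now 5.
Augment Res→P2→TankA→J6→Out: bottleneck 1, flow now 6.
Augment Res→P1→TankA→J6→Out: bottleneck 2, flow now 8.
No augmenting path remains; maximum flow = 8.
By max-flow min-cut, the minimum cut capacity equals the max flow.
In the residual graph, reachable from Res: {Res, P1}.
Min-cut edges: Res→TankB (2), Res→P2 (4), P1→TankA (2); capacity 2 + 4 + 2 = 8.

8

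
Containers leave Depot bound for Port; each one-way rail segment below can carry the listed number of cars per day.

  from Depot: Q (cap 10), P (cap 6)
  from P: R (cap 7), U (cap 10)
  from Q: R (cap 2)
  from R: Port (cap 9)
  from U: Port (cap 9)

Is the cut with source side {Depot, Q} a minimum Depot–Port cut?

Yes — it is a minimum cut (capacity 8).

Given cut capacity: 6 + 2 = 8.
Augment Depot→P→R→Port: bottleneck 6, flow now 6.
Augment Depot→Q→R→Port: bottleneck 2, flow now 8.
No augmenting path remains; maximum flow = 8.
Cut capacity 8 equals the max flow, so it is a minimum cut.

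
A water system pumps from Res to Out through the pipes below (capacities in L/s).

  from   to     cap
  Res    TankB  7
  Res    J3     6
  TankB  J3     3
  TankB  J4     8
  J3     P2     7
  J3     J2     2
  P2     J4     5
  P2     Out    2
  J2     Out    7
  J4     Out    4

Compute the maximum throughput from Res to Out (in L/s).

Augment Res→TankB→J4→Out: bottleneck 4, flow now 4.
Augment Res→J3→P2→Out: bottleneck 2, flow now 6.
Augment Res→J3→J2→Out: bottleneck 2, flow now 8.
No augmenting path remains; maximum flow = 8.
In the residual graph, reachable from Res: {Res, TankB, J3, P2, J4}.
Min-cut edges: J3→J2 (2), P2→Out (2), J4→Out (4); capacity 2 + 2 + 4 = 8.
This cut is saturated, so no flow can exceed 8.

8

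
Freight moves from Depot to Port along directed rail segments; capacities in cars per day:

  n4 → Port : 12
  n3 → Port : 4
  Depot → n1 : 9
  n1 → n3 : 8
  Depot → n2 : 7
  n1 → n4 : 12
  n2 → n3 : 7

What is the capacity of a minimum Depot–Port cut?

13

Augment Depot→n1→n3→Port: bottleneck 4, flow now 4.
Augment Depot→n1→n4→Port: bottleneck 5, flow now 9.
Augment Depot→n2→n3→n1→n4→Port: bottleneck 4, flow now 13. (uses reverse residual edge)
No augmenting path remains; maximum flow = 13.
By max-flow min-cut, the minimum cut capacity equals the max flow.
In the residual graph, reachable from Depot: {Depot, n2, n3}.
Min-cut edges: Depot→n1 (9), n3→Port (4); capacity 9 + 4 = 13.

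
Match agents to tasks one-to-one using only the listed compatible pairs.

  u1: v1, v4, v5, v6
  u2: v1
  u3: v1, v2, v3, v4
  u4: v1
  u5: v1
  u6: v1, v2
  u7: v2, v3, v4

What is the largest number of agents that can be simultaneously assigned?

5

Unit-capacity flow: source→left, listed edges, right→sink; max matching = max flow.
Augmenting path u1→v1 (+1); matched 1.
Augmenting path u3→v2 (+1); matched 2.
Augmenting path u7→v3 (+1); matched 3.
Augmenting path u2→v1→u1→v4 (+1); matched 4.
Augmenting path u6→v2→u3→v4→u1→v5 (+1); matched 5.
No augmenting path remains; maximum matching = 5.
König certificate: {u1, u3, u6, u7, v1} is a vertex cover of size 5 (every listed pair touches it), so no matching can be larger.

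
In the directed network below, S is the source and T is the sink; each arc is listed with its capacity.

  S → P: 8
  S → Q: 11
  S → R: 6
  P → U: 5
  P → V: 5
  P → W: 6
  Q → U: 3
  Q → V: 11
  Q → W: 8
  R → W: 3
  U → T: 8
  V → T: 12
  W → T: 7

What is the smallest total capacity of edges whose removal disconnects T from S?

22

Augment S→P→U→T: bottleneck 5, flow now 5.
Augment S→P→V→T: bottleneck 3, flow now 8.
Augment S→Q→U→T: bottleneck 3, flow now 11.
Augment S→Q→V→T: bottleneck 8, flow now 19.
Augment S→R→W→T: bottleneck 3, flow now 22.
No augmenting path remains; maximum flow = 22.
By max-flow min-cut, the minimum cut capacity equals the max flow.
In the residual graph, reachable from S: {S, R}.
Min-cut edges: S→P (8), S→Q (11), R→W (3); capacity 8 + 11 + 3 = 22.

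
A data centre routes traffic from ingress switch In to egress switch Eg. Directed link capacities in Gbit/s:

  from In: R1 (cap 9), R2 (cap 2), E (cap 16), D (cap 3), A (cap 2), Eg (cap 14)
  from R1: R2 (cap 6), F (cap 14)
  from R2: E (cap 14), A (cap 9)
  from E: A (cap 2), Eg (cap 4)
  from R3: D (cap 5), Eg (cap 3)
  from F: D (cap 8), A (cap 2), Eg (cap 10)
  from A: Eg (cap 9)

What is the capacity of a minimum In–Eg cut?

33

Augment In→Eg: bottleneck 14, flow now 14.
Augment In→E→Eg: bottleneck 4, flow now 18.
Augment In→A→Eg: bottleneck 2, flow now 20.
Augment In→R1→F→Eg: bottleneck 9, flow now 29.
Augment In→R2→A→Eg: bottleneck 2, flow now 31.
Augment In→E→A→Eg: bottleneck 2, flow now 33.
No augmenting path remains; maximum flow = 33.
By max-flow min-cut, the minimum cut capacity equals the max flow.
In the residual graph, reachable from In: {In, E, D}.
Min-cut edges: In→R1 (9), In→R2 (2), In→A (2), In→Eg (14), E→A (2), E→Eg (4); capacity 9 + 2 + 2 + 14 + 2 + 4 = 33.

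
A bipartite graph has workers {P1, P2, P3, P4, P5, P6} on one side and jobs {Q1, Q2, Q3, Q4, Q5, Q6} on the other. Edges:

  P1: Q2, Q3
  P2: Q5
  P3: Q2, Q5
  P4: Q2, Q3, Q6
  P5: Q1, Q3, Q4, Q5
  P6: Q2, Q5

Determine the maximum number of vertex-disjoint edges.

Unit-capacity flow: source→left, listed edges, right→sink; max matching = max flow.
Augmenting path P1→Q2 (+1); matched 1.
Augmenting path P2→Q5 (+1); matched 2.
Augmenting path P4→Q3 (+1); matched 3.
Augmenting path P5→Q1 (+1); matched 4.
Augmenting path P3→Q2→P1→Q3→P4→Q6 (+1); matched 5.
No augmenting path remains; maximum matching = 5.
König certificate: {P1, P4, P5, Q2, Q5} is a vertex cover of size 5 (every listed pair touches it), so no matching can be larger.

5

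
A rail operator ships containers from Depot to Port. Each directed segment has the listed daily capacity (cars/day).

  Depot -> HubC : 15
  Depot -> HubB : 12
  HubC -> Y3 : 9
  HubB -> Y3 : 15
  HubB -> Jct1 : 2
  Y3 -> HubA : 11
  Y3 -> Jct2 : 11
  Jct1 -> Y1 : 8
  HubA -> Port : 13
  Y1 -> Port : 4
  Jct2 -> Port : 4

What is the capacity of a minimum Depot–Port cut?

Augment Depot→HubC→Y3→HubA→Port: bottleneck 9, flow now 9.
Augment Depot→HubB→Y3→HubA→Port: bottleneck 2, flow now 11.
Augment Depot→HubB→Y3→Jct2→Port: bottleneck 4, flow now 15.
Augment Depot→HubB→Jct1→Y1→Port: bottleneck 2, flow now 17.
No augmenting path remains; maximum flow = 17.
By max-flow min-cut, the minimum cut capacity equals the max flow.
In the residual graph, reachable from Depot: {Depot, HubC, HubB, Y3, Jct2}.
Min-cut edges: HubB→Jct1 (2), Y3→HubA (11), Jct2→Port (4); capacity 2 + 11 + 4 = 17.

17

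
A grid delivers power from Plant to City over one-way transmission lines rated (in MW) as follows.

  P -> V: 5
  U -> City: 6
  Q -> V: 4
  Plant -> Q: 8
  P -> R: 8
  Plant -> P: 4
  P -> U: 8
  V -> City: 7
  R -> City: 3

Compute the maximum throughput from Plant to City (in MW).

8

Augment Plant→P→R→City: bottleneck 3, flow now 3.
Augment Plant→P→U→City: bottleneck 1, flow now 4.
Augment Plant→Q→V→City: bottleneck 4, flow now 8.
No augmenting path remains; maximum flow = 8.
In the residual graph, reachable from Plant: {Plant, Q}.
Min-cut edges: Plant→P (4), Q→V (4); capacity 4 + 4 = 8.
This cut is saturated, so no flow can exceed 8.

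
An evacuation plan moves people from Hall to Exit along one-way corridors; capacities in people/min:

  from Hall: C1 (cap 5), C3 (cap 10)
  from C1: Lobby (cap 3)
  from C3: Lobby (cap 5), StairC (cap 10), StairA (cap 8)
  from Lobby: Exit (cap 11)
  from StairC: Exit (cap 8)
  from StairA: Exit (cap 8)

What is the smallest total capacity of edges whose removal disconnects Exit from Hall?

Augment Hall→C1→Lobby→Exit: bottleneck 3, flow now 3.
Augment Hall→C3→Lobby→Exit: bottleneck 5, flow now 8.
Augment Hall→C3→StairC→Exit: bottleneck 5, flow now 13.
No augmenting path remains; maximum flow = 13.
By max-flow min-cut, the minimum cut capacity equals the max flow.
In the residual graph, reachable from Hall: {Hall, C1}.
Min-cut edges: Hall→C3 (10), C1→Lobby (3); capacity 10 + 3 = 13.

13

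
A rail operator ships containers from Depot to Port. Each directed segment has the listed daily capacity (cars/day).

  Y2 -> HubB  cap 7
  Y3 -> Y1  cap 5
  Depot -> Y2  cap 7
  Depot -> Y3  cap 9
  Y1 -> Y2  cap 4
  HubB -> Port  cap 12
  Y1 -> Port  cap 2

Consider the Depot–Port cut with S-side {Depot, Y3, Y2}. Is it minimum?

Given cut capacity: 5 + 7 = 12.
Augment Depot→Y3→Y1→Port: bottleneck 2, flow now 2.
Augment Depot→Y2→HubB→Port: bottleneck 7, flow now 9.
No augmenting path remains; maximum flow = 9.
In the residual graph, reachable from Depot: {Depot, Y3, Y2, Y1}.
Min-cut edges: Y2→HubB (7), Y1→Port (2); capacity 7 + 2 = 9.
Cut capacity 12 exceeds the max flow 9, so it is not minimum.

No — its capacity is 12, but the minimum cut has capacity 9.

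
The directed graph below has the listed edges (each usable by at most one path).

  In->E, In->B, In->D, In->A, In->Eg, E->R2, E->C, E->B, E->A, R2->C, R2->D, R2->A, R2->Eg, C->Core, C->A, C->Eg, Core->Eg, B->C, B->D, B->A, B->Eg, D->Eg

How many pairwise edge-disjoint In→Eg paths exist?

Assign every edge capacity 1; by Menger, the answer equals the max flow.
Path In→Eg (+1); total 1.
Path In→B→Eg (+1); total 2.
Path In→D→Eg (+1); total 3.
Path In→E→R2→Eg (+1); total 4.
No residual In→Eg path; max flow = 4.
Certifying cut of size 4: {In→B, In→D, In→E, In→Eg}.

4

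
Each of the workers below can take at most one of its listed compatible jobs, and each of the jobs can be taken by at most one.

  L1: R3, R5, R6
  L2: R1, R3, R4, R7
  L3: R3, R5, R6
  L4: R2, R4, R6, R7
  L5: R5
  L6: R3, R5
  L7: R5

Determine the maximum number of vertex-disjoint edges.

Unit-capacity flow: source→left, listed edges, right→sink; max matching = max flow.
Augmenting path L1→R3 (+1); matched 1.
Augmenting path L2→R1 (+1); matched 2.
Augmenting path L3→R5 (+1); matched 3.
Augmenting path L4→R2 (+1); matched 4.
Augmenting path L5→R5→L3→R6 (+1); matched 5.
No augmenting path remains; maximum matching = 5.
König certificate: {L2, L4, R3, R5, R6} is a vertex cover of size 5 (every listed pair touches it), so no matching can be larger.

5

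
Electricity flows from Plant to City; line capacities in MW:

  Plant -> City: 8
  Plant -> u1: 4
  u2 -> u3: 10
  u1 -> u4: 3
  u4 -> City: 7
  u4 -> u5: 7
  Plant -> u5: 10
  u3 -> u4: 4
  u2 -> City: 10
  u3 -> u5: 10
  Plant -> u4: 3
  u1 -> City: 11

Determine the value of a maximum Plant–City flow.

Augment Plant→City: bottleneck 8, flow now 8.
Augment Plant→u1→City: bottleneck 4, flow now 12.
Augment Plant→u4→City: bottleneck 3, flow now 15.
No augmenting path remains; maximum flow = 15.
In the residual graph, reachable from Plant: {Plant, u5}.
Min-cut edges: Plant→u1 (4), Plant→u4 (3), Plant→City (8); capacity 4 + 3 + 8 = 15.
This cut is saturated, so no flow can exceed 15.

15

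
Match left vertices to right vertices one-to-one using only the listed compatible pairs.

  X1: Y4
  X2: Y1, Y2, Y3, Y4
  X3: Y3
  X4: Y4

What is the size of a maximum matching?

Unit-capacity flow: source→left, listed edges, right→sink; max matching = max flow.
Augmenting path X1→Y4 (+1); matched 1.
Augmenting path X2→Y1 (+1); matched 2.
Augmenting path X3→Y3 (+1); matched 3.
No augmenting path remains; maximum matching = 3.
König certificate: {X2, X3, Y4} is a vertex cover of size 3 (every listed pair touches it), so no matching can be larger.

3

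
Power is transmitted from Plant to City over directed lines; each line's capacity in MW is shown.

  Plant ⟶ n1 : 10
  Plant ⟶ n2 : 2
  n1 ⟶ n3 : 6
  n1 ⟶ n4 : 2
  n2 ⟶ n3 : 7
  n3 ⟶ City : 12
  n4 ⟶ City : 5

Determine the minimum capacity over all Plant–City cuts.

10

Augment Plant→n1→n3→City: bottleneck 6, flow now 6.
Augment Plant→n1→n4→City: bottleneck 2, flow now 8.
Augment Plant→n2→n3→City: bottleneck 2, flow now 10.
No augmenting path remains; maximum flow = 10.
By max-flow min-cut, the minimum cut capacity equals the max flow.
In the residual graph, reachable from Plant: {Plant, n1}.
Min-cut edges: Plant→n2 (2), n1→n3 (6), n1→n4 (2); capacity 2 + 6 + 2 = 10.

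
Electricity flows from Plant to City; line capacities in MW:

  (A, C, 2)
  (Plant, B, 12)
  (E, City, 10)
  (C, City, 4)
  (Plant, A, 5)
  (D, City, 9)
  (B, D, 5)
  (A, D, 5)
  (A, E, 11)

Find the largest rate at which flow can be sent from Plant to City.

10

Augment Plant→A→C→City: bottleneck 2, flow now 2.
Augment Plant→A→D→City: bottleneck 3, flow now 5.
Augment Plant→B→D→City: bottleneck 5, flow now 10.
No augmenting path remains; maximum flow = 10.
In the residual graph, reachable from Plant: {Plant, B}.
Min-cut edges: Plant→A (5), B→D (5); capacity 5 + 5 = 10.
This cut is saturated, so no flow can exceed 10.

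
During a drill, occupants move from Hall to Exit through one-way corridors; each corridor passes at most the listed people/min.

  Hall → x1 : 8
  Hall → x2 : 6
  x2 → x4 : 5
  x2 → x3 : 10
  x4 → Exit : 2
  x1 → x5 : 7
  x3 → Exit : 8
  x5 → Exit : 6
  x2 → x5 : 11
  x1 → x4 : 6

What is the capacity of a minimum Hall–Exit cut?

14

Augment Hall→x1→x4→Exit: bottleneck 2, flow now 2.
Augment Hall→x1→x5→Exit: bottleneck 6, flow now 8.
Augment Hall→x2→x3→Exit: bottleneck 6, flow now 14.
No augmenting path remains; maximum flow = 14.
By max-flow min-cut, the minimum cut capacity equals the max flow.
In the residual graph, reachable from Hall: {Hall}.
Min-cut edges: Hall→x1 (8), Hall→x2 (6); capacity 8 + 6 = 14.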